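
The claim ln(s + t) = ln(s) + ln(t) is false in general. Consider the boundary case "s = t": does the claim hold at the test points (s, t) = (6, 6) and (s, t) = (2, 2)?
Only at (2, 2)

At (6, 6): LHS = ln(12) ≈ 2.485 ≠ RHS = 2·ln(6) ≈ 3.584
At (2, 2): LHS = ln(4) ≈ 1.386, RHS = 2·ln(2) ≈ 1.386 → equal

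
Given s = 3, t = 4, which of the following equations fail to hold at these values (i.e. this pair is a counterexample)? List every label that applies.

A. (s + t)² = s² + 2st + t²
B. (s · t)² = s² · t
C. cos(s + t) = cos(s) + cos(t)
B, C

Evaluating each claim at the given values:
A. LHS = 49, RHS = 49 → holds here (LHS = RHS)
B. LHS = 144, RHS = 36 → fails here (LHS ≠ RHS)
C. LHS = cos(7) ≈ 0.7539, RHS = cos(3) + cos(4) ≈ -1.644 → fails here (LHS ≠ RHS)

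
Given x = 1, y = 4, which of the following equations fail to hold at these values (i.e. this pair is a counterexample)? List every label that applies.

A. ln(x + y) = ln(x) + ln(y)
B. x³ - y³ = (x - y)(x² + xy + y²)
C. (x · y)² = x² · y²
Evaluating each claim at the given values:
A. LHS = ln(5) ≈ 1.609, RHS = ln(4) ≈ 1.386 → fails here (LHS ≠ RHS)
B. LHS = -63, RHS = -63 → holds here (LHS = RHS)
C. LHS = 16, RHS = 16 → holds here (LHS = RHS)

Answer: A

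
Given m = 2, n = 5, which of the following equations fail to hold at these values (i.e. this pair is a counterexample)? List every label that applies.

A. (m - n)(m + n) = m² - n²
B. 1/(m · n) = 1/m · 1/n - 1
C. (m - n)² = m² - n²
B, C

Evaluating each claim at the given values:
A. LHS = -21, RHS = -21 → holds here (LHS = RHS)
B. LHS = 1/10, RHS = -9/10 → fails here (LHS ≠ RHS)
C. LHS = 9, RHS = -21 → fails here (LHS ≠ RHS)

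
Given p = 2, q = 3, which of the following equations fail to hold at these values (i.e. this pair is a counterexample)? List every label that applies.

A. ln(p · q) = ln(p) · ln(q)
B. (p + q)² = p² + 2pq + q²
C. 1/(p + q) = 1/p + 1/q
A, C

Evaluating each claim at the given values:
A. LHS = ln(6) ≈ 1.792, RHS = ln(2)·ln(3) ≈ 0.7615 → fails here (LHS ≠ RHS)
B. LHS = 25, RHS = 25 → holds here (LHS = RHS)
C. LHS = 1/5, RHS = 5/6 → fails here (LHS ≠ RHS)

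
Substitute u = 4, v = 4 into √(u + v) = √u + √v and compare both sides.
LHS = √(4 + 4) = 2·√(2) ≈ 2.828
RHS = √4 + √4 = 4

LHS ≠ RHS (they differ by about 1.172), so the equation does not hold here.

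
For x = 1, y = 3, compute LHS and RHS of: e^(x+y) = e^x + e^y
LHS = e^(1+3) = e^4 ≈ 54.6
RHS = e^1 + e^3 = e + e^3 ≈ 22.8

LHS ≠ RHS (they differ by about 31.79), so the equation does not hold here.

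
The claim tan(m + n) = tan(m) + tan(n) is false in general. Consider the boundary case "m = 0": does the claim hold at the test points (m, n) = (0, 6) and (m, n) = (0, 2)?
At (0, 6): LHS = tan(6) ≈ -0.291, RHS = tan(6) ≈ -0.291 → equal
At (0, 2): LHS = tan(2) ≈ -2.185, RHS = tan(2) ≈ -2.185 → equal

So the claim does hold at both of these boundary points, even though it is not an identity.

Answer: Yes, holds at both test points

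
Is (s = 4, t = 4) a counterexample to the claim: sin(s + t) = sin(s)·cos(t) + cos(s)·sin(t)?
No

Substituting s = 4, t = 4:
LHS = sin(4 + 4) = sin(8) ≈ 0.9894
RHS = sin(4)·cos(4) + cos(4)·sin(4) = 2·sin(4)·cos(4) ≈ 0.9894

The sides agree, so this pair does not disprove the claim.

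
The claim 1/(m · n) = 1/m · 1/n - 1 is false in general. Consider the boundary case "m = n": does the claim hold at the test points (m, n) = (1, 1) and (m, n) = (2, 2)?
No, fails at both test points

At (1, 1): LHS = 1 ≠ RHS = 0
At (2, 2): LHS = 1/4 ≠ RHS = -3/4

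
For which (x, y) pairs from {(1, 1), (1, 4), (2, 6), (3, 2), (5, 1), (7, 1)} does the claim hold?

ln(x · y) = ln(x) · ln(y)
(1, 1)

Testing each pair:
(1, 1): LHS = 0, RHS = 0 → holds
(1, 4): LHS = ln(4) ≈ 1.386, RHS = 0 → fails
(2, 6): LHS = ln(12) ≈ 2.485, RHS = ln(2)·ln(6) ≈ 1.242 → fails
(3, 2): LHS = ln(6) ≈ 1.792, RHS = ln(2)·ln(3) ≈ 0.7615 → fails
(5, 1): LHS = ln(5) ≈ 1.609, RHS = 0 → fails
(7, 1): LHS = ln(7) ≈ 1.946, RHS = 0 → fails

1 of 6 pairs satisfies the claim.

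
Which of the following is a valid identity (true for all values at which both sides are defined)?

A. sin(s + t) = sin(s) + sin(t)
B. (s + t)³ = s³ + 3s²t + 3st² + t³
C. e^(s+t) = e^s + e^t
B

A: fails at (4, 6) — LHS = sin(10) ≈ -0.544, RHS = sin(4) + sin(6) ≈ -1.036.
B: holds — e.g. at (1, 3), both sides equal 64.
C: fails at (0, 1) — LHS = e ≈ 2.718, RHS = 1 + e ≈ 3.718.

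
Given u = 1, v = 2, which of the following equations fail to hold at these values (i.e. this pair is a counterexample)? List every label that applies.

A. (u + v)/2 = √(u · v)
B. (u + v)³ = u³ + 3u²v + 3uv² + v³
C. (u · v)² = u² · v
Evaluating each claim at the given values:
A. LHS = 3/2, RHS = √(2) ≈ 1.414 → fails here (LHS ≠ RHS)
B. LHS = 27, RHS = 27 → holds here (LHS = RHS)
C. LHS = 4, RHS = 2 → fails here (LHS ≠ RHS)

Answer: A, C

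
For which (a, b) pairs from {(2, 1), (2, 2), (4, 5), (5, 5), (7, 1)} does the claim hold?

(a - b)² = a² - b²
Testing each pair:
(2, 1): LHS = 1, RHS = 3 → fails
(2, 2): LHS = 0, RHS = 0 → holds
(4, 5): LHS = 1, RHS = -9 → fails
(5, 5): LHS = 0, RHS = 0 → holds
(7, 1): LHS = 36, RHS = 48 → fails

2 of 5 pairs satisfy the claim.

Answer: (2, 2), (5, 5)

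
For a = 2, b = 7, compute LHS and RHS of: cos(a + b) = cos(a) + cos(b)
LHS = cos(2 + 7) = cos(9) ≈ -0.9111
RHS = cos(2) + cos(7) ≈ 0.3378

LHS ≠ RHS (they differ by about 1.249), so the equation does not hold here.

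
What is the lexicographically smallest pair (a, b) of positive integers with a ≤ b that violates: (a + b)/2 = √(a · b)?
(a, b) = (1, 2)

Substituting (1, 2) into the claim:
LHS = (1 + 2)/2 = 3/2
RHS = √(1 · 2) = √(2) ≈ 1.414

Since LHS ≠ RHS, this pair disproves the claim, and no lexicographically smaller pair (a ≤ b, positive integers) does.

For instance (6, 7) is also a counterexample (LHS = 13/2, RHS = √(42) ≈ 6.481), but it's lexicographically larger.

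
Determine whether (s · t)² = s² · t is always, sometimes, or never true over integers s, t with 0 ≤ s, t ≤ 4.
It holds at (s, t) = (4, 0) (both sides equal 0), but fails at (s, t) = (1, 2) (LHS = 4, RHS = 2).

Answer: Sometimes true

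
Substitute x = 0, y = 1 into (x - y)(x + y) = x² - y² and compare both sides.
LHS = (0 - 1)(0 + 1) = -1
RHS = 0² - 1² = -1

LHS = RHS: the two sides agree.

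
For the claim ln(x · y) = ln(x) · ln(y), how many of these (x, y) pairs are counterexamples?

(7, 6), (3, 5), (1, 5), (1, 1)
3

Testing each pair:
(7, 6): LHS = ln(42) ≈ 3.738, RHS = ln(6)·ln(7) ≈ 3.487 → counterexample
(3, 5): LHS = ln(15) ≈ 2.708, RHS = ln(3)·ln(5) ≈ 1.768 → counterexample
(1, 5): LHS = ln(5) ≈ 1.609, RHS = 0 → counterexample
(1, 1): LHS = 0, RHS = 0 → satisfies claim

That makes 3 counterexamples.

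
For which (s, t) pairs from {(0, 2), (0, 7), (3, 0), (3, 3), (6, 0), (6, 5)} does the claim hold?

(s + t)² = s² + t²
(0, 2), (0, 7), (3, 0), (6, 0)

Testing each pair:
(0, 2): LHS = 4, RHS = 4 → holds
(0, 7): LHS = 49, RHS = 49 → holds
(3, 0): LHS = 9, RHS = 9 → holds
(3, 3): LHS = 36, RHS = 18 → fails
(6, 0): LHS = 36, RHS = 36 → holds
(6, 5): LHS = 121, RHS = 61 → fails

4 of 6 pairs satisfy the claim.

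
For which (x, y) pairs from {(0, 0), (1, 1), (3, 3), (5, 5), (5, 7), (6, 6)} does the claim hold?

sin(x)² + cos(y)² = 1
(0, 0), (1, 1), (3, 3), (5, 5), (6, 6)

Testing each pair:
(0, 0): LHS = 1, RHS = 1 → holds
(1, 1): LHS = cos(1)² + sin(1)² = 1, RHS = 1 → holds
(3, 3): LHS = sin(3)² + cos(3)² = 1, RHS = 1 → holds
(5, 5): LHS = cos(5)² + sin(5)² = 1, RHS = 1 → holds
(5, 7): LHS = cos(7)² + sin(5)² ≈ 1.488, RHS = 1 → fails
(6, 6): LHS = sin(6)² + cos(6)² = 1, RHS = 1 → holds

5 of 6 pairs satisfy the claim.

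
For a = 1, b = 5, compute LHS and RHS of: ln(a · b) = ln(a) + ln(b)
LHS = ln(1 · 5) = ln(5) ≈ 1.609
RHS = ln(1) + ln(5) = ln(5) ≈ 1.609

LHS = RHS: the two sides agree.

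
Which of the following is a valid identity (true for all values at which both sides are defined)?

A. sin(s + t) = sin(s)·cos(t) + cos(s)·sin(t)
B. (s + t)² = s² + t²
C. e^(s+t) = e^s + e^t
A: holds — e.g. at (2, 2), both sides equal sin(4) ≈ -0.7568.
B: fails at (1, 1) — LHS = 4, RHS = 2.
C: fails at (2, 3) — LHS = e^5 ≈ 148.4, RHS = e^2 + e^3 ≈ 27.47.

Answer: A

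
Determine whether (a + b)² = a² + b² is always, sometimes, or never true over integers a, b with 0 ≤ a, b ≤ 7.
Sometimes true

It holds at (a, b) = (0, 5) (both sides equal 25), but fails at (a, b) = (5, 7) (LHS = 144, RHS = 74).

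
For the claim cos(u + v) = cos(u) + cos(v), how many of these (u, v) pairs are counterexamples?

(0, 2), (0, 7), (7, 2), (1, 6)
Testing each pair:
(0, 2): LHS = cos(2) ≈ -0.4161, RHS = cos(2) + 1 ≈ 0.5839 → counterexample
(0, 7): LHS = cos(7) ≈ 0.7539, RHS = cos(7) + 1 ≈ 1.754 → counterexample
(7, 2): LHS = cos(9) ≈ -0.9111, RHS = cos(2) + cos(7) ≈ 0.3378 → counterexample
(1, 6): LHS = cos(7) ≈ 0.7539, RHS = cos(1) + cos(6) ≈ 1.5 → counterexample

That makes 4 counterexamples.

Answer: 4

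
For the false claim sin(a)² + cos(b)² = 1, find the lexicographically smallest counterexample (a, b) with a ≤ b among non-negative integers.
(a, b) = (0, 1)

Substituting (0, 1) into the claim:
LHS = sin(0)² + cos(1)² = cos(1)² ≈ 0.2919
RHS = 1

Since LHS ≠ RHS, this pair disproves the claim, and no lexicographically smaller pair (a ≤ b, non-negative integers) does.

For instance (2, 7) is also a counterexample (LHS = cos(7)² + sin(2)² ≈ 1.395, RHS = 1), but it's lexicographically larger.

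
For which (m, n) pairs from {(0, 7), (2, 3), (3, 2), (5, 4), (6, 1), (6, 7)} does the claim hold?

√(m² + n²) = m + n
(0, 7)

Testing each pair:
(0, 7): LHS = 7, RHS = 7 → holds
(2, 3): LHS = √(13) ≈ 3.606, RHS = 5 → fails
(3, 2): LHS = √(13) ≈ 3.606, RHS = 5 → fails
(5, 4): LHS = √(41) ≈ 6.403, RHS = 9 → fails
(6, 1): LHS = √(37) ≈ 6.083, RHS = 7 → fails
(6, 7): LHS = √(85) ≈ 9.22, RHS = 13 → fails

1 of 6 pairs satisfies the claim.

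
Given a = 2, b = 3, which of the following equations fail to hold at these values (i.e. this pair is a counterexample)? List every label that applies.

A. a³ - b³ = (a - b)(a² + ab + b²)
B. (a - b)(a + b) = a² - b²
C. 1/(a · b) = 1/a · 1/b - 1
Evaluating each claim at the given values:
A. LHS = -19, RHS = -19 → holds here (LHS = RHS)
B. LHS = -5, RHS = -5 → holds here (LHS = RHS)
C. LHS = 1/6, RHS = -5/6 → fails here (LHS ≠ RHS)

Answer: C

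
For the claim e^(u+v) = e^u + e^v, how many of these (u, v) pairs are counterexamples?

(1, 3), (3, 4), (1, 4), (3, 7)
Testing each pair:
(1, 3): LHS = e^4 ≈ 54.6, RHS = e + e^3 ≈ 22.8 → counterexample
(3, 4): LHS = e^7 ≈ 1097, RHS = e^3 + e^4 ≈ 74.68 → counterexample
(1, 4): LHS = e^5 ≈ 148.4, RHS = e + e^4 ≈ 57.32 → counterexample
(3, 7): LHS = e^10 ≈ 22026.5, RHS = e^3 + e^7 ≈ 1117 → counterexample

That makes 4 counterexamples.

Answer: 4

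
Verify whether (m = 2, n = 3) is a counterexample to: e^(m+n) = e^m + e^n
Substituting m = 2, n = 3:
LHS = e^(2+3) = e^5 ≈ 148.4
RHS = e^2 + e^3 ≈ 27.47

Since LHS ≠ RHS, this pair disproves the claim.

Answer: Yes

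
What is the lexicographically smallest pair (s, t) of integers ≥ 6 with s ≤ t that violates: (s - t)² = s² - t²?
Substituting (6, 7) into the claim:
LHS = (6 - 7)² = 1
RHS = 6² - 7² = -13

Since LHS ≠ RHS, this pair disproves the claim, and no lexicographically smaller pair (s ≤ t, integers ≥ 6) does.

For instance (7, 10) is also a counterexample (LHS = 9, RHS = -51), but it's lexicographically larger.

Answer: (s, t) = (6, 7)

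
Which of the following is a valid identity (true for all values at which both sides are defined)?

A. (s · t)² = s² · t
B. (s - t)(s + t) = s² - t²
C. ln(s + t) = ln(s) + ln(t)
A: fails at (3, 5) — LHS = 225, RHS = 45.
B: holds — e.g. at (5, 5), both sides equal 0.
C: fails at (1, 3) — LHS = ln(4) ≈ 1.386, RHS = ln(3) ≈ 1.099.

Answer: B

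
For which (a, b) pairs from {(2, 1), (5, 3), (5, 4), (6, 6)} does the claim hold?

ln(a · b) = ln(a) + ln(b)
All pairs

Testing each pair:
(2, 1): LHS = ln(2) ≈ 0.6931, RHS = ln(2) ≈ 0.6931 → holds
(5, 3): LHS = ln(15) ≈ 2.708, RHS = ln(3) + ln(5) ≈ 2.708 → holds
(5, 4): LHS = ln(20) ≈ 2.996, RHS = ln(4) + ln(5) ≈ 2.996 → holds
(6, 6): LHS = ln(36) ≈ 3.584, RHS = 2·ln(6) ≈ 3.584 → holds

Every pair satisfies the claim.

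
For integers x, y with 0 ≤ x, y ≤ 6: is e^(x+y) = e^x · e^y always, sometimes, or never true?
Always true

The identity holds for every pair in the range. For instance at (x, y) = (4, 0): both sides equal e^4 ≈ 54.6.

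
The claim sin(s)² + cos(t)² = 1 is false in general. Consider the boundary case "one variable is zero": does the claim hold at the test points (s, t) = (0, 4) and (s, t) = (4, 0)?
No, fails at both test points

At (0, 4): LHS = cos(4)² ≈ 0.4272 ≠ RHS = 1
At (4, 0): LHS = sin(4)² + 1 ≈ 1.573 ≠ RHS = 1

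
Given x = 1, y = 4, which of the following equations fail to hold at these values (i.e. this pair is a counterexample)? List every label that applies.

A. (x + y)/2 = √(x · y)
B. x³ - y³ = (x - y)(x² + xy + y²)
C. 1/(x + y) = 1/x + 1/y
A, C

Evaluating each claim at the given values:
A. LHS = 5/2, RHS = 2 → fails here (LHS ≠ RHS)
B. LHS = -63, RHS = -63 → holds here (LHS = RHS)
C. LHS = 1/5, RHS = 5/4 → fails here (LHS ≠ RHS)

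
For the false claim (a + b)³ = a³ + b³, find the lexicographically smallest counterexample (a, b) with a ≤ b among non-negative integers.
Substituting (1, 1) into the claim:
LHS = (1 + 1)³ = 8
RHS = 1³ + 1³ = 2

Since LHS ≠ RHS, this pair disproves the claim, and no lexicographically smaller pair (a ≤ b, non-negative integers) does.

For instance (2, 5) is also a counterexample (LHS = 343, RHS = 133), but it's lexicographically larger.

Answer: (a, b) = (1, 1)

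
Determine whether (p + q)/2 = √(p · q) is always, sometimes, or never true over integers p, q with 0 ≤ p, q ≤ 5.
Sometimes true

It holds at (p, q) = (5, 5) (both sides equal 5), but fails at (p, q) = (3, 4) (LHS = 7/2, RHS = 2·√(3) ≈ 3.464).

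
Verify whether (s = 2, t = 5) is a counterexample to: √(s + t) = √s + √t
Substituting s = 2, t = 5:
LHS = √(2 + 5) = √(7) ≈ 2.646
RHS = √2 + √5 = √(2) + √(5) ≈ 3.65

Since LHS ≠ RHS, this pair disproves the claim.

Answer: Yes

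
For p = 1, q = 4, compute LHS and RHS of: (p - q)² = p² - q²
LHS = (1 - 4)² = 9
RHS = 1² - 4² = -15

LHS ≠ RHS, so the equation does not hold here.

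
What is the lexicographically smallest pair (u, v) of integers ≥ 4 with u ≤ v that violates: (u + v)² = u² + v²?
Substituting (4, 4) into the claim:
LHS = (4 + 4)² = 64
RHS = 4² + 4² = 32

Since LHS ≠ RHS, this pair disproves the claim, and no lexicographically smaller pair (u ≤ v, integers ≥ 4) does.

For instance (5, 9) is also a counterexample (LHS = 196, RHS = 106), but it's lexicographically larger.

Answer: (u, v) = (4, 4)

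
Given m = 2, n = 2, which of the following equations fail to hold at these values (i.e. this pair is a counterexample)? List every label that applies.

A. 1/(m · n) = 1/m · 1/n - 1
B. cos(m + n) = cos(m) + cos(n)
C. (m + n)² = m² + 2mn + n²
A, B

Evaluating each claim at the given values:
A. LHS = 1/4, RHS = -3/4 → fails here (LHS ≠ RHS)
B. LHS = cos(4) ≈ -0.6536, RHS = 2·cos(2) ≈ -0.8323 → fails here (LHS ≠ RHS)
C. LHS = 16, RHS = 16 → holds here (LHS = RHS)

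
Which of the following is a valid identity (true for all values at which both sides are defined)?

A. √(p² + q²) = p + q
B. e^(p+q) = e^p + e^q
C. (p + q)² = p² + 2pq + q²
A: fails at (2, 5) — LHS = √(29) ≈ 5.385, RHS = 7.
B: fails at (3, 7) — LHS = e^10 ≈ 22026.5, RHS = e^3 + e^7 ≈ 1117.
C: holds — e.g. at (3, 3), both sides equal 36.

Answer: C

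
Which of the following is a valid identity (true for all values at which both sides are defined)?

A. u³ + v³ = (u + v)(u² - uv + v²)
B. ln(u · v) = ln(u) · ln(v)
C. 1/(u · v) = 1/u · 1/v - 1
A

A: holds — e.g. at (1, 4), both sides equal 65.
B: fails at (3, 5) — LHS = ln(15) ≈ 2.708, RHS = ln(3)·ln(5) ≈ 1.768.
C: fails at (1, 1) — LHS = 1, RHS = 0.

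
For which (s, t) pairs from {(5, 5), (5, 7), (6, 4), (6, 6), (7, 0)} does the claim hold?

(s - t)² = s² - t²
Testing each pair:
(5, 5): LHS = 0, RHS = 0 → holds
(5, 7): LHS = 4, RHS = -24 → fails
(6, 4): LHS = 4, RHS = 20 → fails
(6, 6): LHS = 0, RHS = 0 → holds
(7, 0): LHS = 49, RHS = 49 → holds

3 of 5 pairs satisfy the claim.

Answer: (5, 5), (6, 6), (7, 0)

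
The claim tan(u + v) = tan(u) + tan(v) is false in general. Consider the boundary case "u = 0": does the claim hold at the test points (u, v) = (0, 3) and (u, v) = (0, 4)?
At (0, 3): LHS = tan(3) ≈ -0.1425, RHS = tan(3) ≈ -0.1425 → equal
At (0, 4): LHS = tan(4) ≈ 1.158, RHS = tan(4) ≈ 1.158 → equal

So the claim does hold at both of these boundary points, even though it is not an identity.

Answer: Yes, holds at both test points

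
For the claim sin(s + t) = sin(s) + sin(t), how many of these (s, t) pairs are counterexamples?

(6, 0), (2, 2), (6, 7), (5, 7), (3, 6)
Testing each pair:
(6, 0): LHS = sin(6) ≈ -0.2794, RHS = sin(6) ≈ -0.2794 → satisfies claim
(2, 2): LHS = sin(4) ≈ -0.7568, RHS = 2·sin(2) ≈ 1.819 → counterexample
(6, 7): LHS = sin(13) ≈ 0.4202, RHS = sin(6) + sin(7) ≈ 0.3776 → counterexample
(5, 7): LHS = sin(12) ≈ -0.5366, RHS = sin(5) + sin(7) ≈ -0.3019 → counterexample
(3, 6): LHS = sin(9) ≈ 0.4121, RHS = sin(6) + sin(3) ≈ -0.1383 → counterexample

That makes 4 counterexamples.

Answer: 4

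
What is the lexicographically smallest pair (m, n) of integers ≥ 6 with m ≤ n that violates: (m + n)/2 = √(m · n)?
(m, n) = (6, 7)

Substituting (6, 7) into the claim:
LHS = (6 + 7)/2 = 13/2
RHS = √(6 · 7) = √(42) ≈ 6.481

Since LHS ≠ RHS, this pair disproves the claim, and no lexicographically smaller pair (m ≤ n, integers ≥ 6) does.

For instance (6, 12) is also a counterexample (LHS = 9, RHS = 6·√(2) ≈ 8.485), but it's lexicographically larger.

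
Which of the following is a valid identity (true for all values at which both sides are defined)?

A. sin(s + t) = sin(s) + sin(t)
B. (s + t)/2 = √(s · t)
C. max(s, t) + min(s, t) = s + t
A: fails at (2, 7) — LHS = sin(9) ≈ 0.4121, RHS = sin(7) + sin(2) ≈ 1.566.
B: fails at (2, 4) — LHS = 3, RHS = 2·√(2) ≈ 2.828.
C: holds — e.g. at (2, 7), both sides equal 9.

Answer: C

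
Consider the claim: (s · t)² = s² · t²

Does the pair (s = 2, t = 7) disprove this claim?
Substituting s = 2, t = 7:
LHS = (2 · 7)² = 196
RHS = 2² · 7² = 196

The sides agree, so this pair does not disprove the claim.

Answer: No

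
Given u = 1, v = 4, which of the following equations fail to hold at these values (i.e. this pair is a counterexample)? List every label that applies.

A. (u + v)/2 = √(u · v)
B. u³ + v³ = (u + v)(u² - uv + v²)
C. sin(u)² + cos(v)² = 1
Evaluating each claim at the given values:
A. LHS = 5/2, RHS = 2 → fails here (LHS ≠ RHS)
B. LHS = 65, RHS = 65 → holds here (LHS = RHS)
C. LHS = cos(4)² + sin(1)² ≈ 1.135, RHS = 1 → fails here (LHS ≠ RHS)

Answer: A, C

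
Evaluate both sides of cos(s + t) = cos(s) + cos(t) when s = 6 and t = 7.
LHS = cos(6 + 7) = cos(13) ≈ 0.9074
RHS = cos(6) + cos(7) ≈ 1.714

LHS ≠ RHS (they differ by about 0.8066), so the equation does not hold here.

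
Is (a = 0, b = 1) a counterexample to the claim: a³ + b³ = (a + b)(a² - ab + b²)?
Substituting a = 0, b = 1:
LHS = 0³ + 1³ = 1
RHS = (0 + 1)(0² - 0·1 + 1²) = 1

The sides agree, so this pair does not disprove the claim.

Answer: No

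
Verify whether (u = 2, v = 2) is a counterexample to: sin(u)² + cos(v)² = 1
No

Substituting u = 2, v = 2:
LHS = sin(2)² + cos(2)² = 1
RHS = 1

The sides agree, so this pair does not disprove the claim.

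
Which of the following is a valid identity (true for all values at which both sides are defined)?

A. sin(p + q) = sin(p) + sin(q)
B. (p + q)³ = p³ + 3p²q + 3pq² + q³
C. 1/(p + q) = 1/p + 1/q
A: fails at (1, 1) — LHS = sin(2) ≈ 0.9093, RHS = 2·sin(1) ≈ 1.683.
B: holds — e.g. at (0, 1), both sides equal 1.
C: fails at (4, 6) — LHS = 1/10, RHS = 5/12.

Answer: B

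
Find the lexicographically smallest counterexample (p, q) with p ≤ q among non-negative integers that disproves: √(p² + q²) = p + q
(p, q) = (1, 1)

At (0, 1): both sides equal 1, so it holds there.

Substituting (1, 1) into the claim:
LHS = √(1² + 1²) = √(2) ≈ 1.414
RHS = 1 + 1 = 2

Since LHS ≠ RHS, this pair disproves the claim, and no lexicographically smaller pair (p ≤ q, non-negative integers) does.

For instance (4, 6) is also a counterexample (LHS = 2·√(13) ≈ 7.211, RHS = 10), but it's lexicographically larger.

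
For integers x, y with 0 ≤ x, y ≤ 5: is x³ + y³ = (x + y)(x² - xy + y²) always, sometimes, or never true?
Always true

The identity holds for every pair in the range. For instance at (x, y) = (0, 1): both sides equal 1.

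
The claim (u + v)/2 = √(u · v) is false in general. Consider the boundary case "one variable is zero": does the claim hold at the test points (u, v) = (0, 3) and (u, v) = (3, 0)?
At (0, 3): LHS = 3/2 ≠ RHS = 0
At (3, 0): LHS = 3/2 ≠ RHS = 0

Answer: No, fails at both test points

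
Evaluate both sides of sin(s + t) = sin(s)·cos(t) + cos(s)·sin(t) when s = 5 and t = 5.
LHS = sin(5 + 5) = sin(10) ≈ -0.544
RHS = sin(5)·cos(5) + cos(5)·sin(5) = 2·sin(5)·cos(5) ≈ -0.544

LHS = RHS: the two sides agree.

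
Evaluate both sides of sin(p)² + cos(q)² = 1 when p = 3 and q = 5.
LHS = sin(3)² + cos(5)² ≈ 0.1004
RHS = 1

LHS ≠ RHS (they differ by about 0.8996), so the equation does not hold here.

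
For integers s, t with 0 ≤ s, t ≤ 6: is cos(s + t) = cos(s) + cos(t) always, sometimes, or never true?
The claim fails for every pair in the range. For instance at (s, t) = (5, 1): LHS = cos(6) ≈ 0.9602, RHS = cos(5) + cos(1) ≈ 0.824.

Answer: Never true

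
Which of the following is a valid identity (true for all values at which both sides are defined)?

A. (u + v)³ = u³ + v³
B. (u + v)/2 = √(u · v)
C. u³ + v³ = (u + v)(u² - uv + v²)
C

A: fails at (3, 3) — LHS = 216, RHS = 54.
B: fails at (1, 5) — LHS = 3, RHS = √(5) ≈ 2.236.
C: holds — e.g. at (6, 7), both sides equal 559.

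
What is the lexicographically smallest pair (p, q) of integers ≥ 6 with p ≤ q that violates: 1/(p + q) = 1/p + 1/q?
(p, q) = (6, 6)

Substituting (6, 6) into the claim:
LHS = 1/(6 + 6) = 1/12
RHS = 1/6 + 1/6 = 1/3

Since LHS ≠ RHS, this pair disproves the claim, and no lexicographically smaller pair (p ≤ q, integers ≥ 6) does.

For instance (8, 10) is also a counterexample (LHS = 1/18, RHS = 9/40), but it's lexicographically larger.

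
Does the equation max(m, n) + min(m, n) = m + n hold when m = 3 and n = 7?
Holds

Substituting m = 3, n = 7:

LHS = max(3, 7) + min(3, 7) = 10
RHS = 3 + 7 = 10

LHS = RHS, so the equation holds at this point.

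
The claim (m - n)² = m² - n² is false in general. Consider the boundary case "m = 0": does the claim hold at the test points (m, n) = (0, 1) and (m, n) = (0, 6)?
No, fails at both test points

At (0, 1): LHS = 1 ≠ RHS = -1
At (0, 6): LHS = 36 ≠ RHS = -36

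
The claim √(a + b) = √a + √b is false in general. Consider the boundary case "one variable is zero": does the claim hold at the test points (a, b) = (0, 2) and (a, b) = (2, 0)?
At (0, 2): LHS = √(2) ≈ 1.414, RHS = √(2) ≈ 1.414 → equal
At (2, 0): LHS = √(2) ≈ 1.414, RHS = √(2) ≈ 1.414 → equal

So the claim does hold at both of these boundary points, even though it is not an identity.

Answer: Yes, holds at both test points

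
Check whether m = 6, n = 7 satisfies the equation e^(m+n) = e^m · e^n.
Holds

Substituting m = 6, n = 7:

LHS = e^(6+7) = e^13 ≈ 442413.4
RHS = e^6 · e^7 = e^13 ≈ 442413.4

LHS = RHS, so the equation holds at this point.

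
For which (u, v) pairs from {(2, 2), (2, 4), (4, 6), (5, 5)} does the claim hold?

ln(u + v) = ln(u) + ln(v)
Testing each pair:
(2, 2): LHS = ln(4) ≈ 1.386, RHS = 2·ln(2) ≈ 1.386 → holds
(2, 4): LHS = ln(6) ≈ 1.792, RHS = ln(2) + ln(4) ≈ 2.079 → fails
(4, 6): LHS = ln(10) ≈ 2.303, RHS = ln(4) + ln(6) ≈ 3.178 → fails
(5, 5): LHS = ln(10) ≈ 2.303, RHS = 2·ln(5) ≈ 3.219 → fails

1 of 4 pairs satisfies the claim.

Answer: (2, 2)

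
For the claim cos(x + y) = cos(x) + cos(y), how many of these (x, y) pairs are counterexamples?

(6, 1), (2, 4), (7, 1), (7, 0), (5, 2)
Testing each pair:
(6, 1): LHS = cos(7) ≈ 0.7539, RHS = cos(1) + cos(6) ≈ 1.5 → counterexample
(2, 4): LHS = cos(6) ≈ 0.9602, RHS = cos(4) + cos(2) ≈ -1.07 → counterexample
(7, 1): LHS = cos(8) ≈ -0.1455, RHS = cos(1) + cos(7) ≈ 1.294 → counterexample
(7, 0): LHS = cos(7) ≈ 0.7539, RHS = cos(7) + 1 ≈ 1.754 → counterexample
(5, 2): LHS = cos(7) ≈ 0.7539, RHS = cos(2) + cos(5) ≈ -0.1325 → counterexample

That makes 5 counterexamples.

Answer: 5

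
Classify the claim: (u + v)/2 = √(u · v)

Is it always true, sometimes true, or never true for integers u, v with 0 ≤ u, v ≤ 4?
It holds at (u, v) = (3, 3) (both sides equal 3), but fails at (u, v) = (0, 1) (LHS = 1/2, RHS = 0).

Answer: Sometimes true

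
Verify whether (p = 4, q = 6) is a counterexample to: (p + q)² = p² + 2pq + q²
No

Substituting p = 4, q = 6:
LHS = (4 + 6)² = 100
RHS = 4² + 2·4·6 + 6² = 100

The sides agree, so this pair does not disprove the claim.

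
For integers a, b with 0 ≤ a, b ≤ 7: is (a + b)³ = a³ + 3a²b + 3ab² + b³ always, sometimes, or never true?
Always true

The identity holds for every pair in the range. For instance at (a, b) = (2, 6): both sides equal 512.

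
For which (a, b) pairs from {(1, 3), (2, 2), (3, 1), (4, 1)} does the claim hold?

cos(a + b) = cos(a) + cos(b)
Testing each pair:
(1, 3): LHS = cos(4) ≈ -0.6536, RHS = cos(3) + cos(1) ≈ -0.4497 → fails
(2, 2): LHS = cos(4) ≈ -0.6536, RHS = 2·cos(2) ≈ -0.8323 → fails
(3, 1): LHS = cos(4) ≈ -0.6536, RHS = cos(3) + cos(1) ≈ -0.4497 → fails
(4, 1): LHS = cos(5) ≈ 0.2837, RHS = cos(4) + cos(1) ≈ -0.1133 → fails

No pair satisfies the claim.

Answer: None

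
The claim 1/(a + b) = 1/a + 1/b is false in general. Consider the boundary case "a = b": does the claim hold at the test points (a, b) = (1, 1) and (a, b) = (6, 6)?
No, fails at both test points

At (1, 1): LHS = 1/2 ≠ RHS = 2
At (6, 6): LHS = 1/12 ≠ RHS = 1/3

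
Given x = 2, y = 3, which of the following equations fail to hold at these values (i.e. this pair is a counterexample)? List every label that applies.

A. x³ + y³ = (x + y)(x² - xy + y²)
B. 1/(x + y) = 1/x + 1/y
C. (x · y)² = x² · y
B, C

Evaluating each claim at the given values:
A. LHS = 35, RHS = 35 → holds here (LHS = RHS)
B. LHS = 1/5, RHS = 5/6 → fails here (LHS ≠ RHS)
C. LHS = 36, RHS = 12 → fails here (LHS ≠ RHS)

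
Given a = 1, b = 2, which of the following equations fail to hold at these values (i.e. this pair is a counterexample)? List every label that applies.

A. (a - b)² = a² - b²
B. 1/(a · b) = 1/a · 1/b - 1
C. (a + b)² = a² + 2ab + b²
A, B

Evaluating each claim at the given values:
A. LHS = 1, RHS = -3 → fails here (LHS ≠ RHS)
B. LHS = 1/2, RHS = -1/2 → fails here (LHS ≠ RHS)
C. LHS = 9, RHS = 9 → holds here (LHS = RHS)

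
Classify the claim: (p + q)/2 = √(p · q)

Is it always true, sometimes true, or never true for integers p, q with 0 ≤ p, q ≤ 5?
Sometimes true

It holds at (p, q) = (1, 1) (both sides equal 1), but fails at (p, q) = (1, 3) (LHS = 2, RHS = √(3) ≈ 1.732).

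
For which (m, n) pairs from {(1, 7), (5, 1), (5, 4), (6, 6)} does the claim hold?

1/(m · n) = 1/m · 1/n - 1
Testing each pair:
(1, 7): LHS = 1/7, RHS = -6/7 → fails
(5, 1): LHS = 1/5, RHS = -4/5 → fails
(5, 4): LHS = 1/20, RHS = -19/20 → fails
(6, 6): LHS = 1/36, RHS = -35/36 → fails

No pair satisfies the claim.

Answer: None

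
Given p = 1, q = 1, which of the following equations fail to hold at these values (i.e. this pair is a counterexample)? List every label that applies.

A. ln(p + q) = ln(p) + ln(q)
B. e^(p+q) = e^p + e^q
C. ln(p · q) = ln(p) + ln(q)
Evaluating each claim at the given values:
A. LHS = ln(2) ≈ 0.6931, RHS = 0 → fails here (LHS ≠ RHS)
B. LHS = e^2 ≈ 7.389, RHS = 2·e ≈ 5.437 → fails here (LHS ≠ RHS)
C. LHS = 0, RHS = 0 → holds here (LHS = RHS)

Answer: A, B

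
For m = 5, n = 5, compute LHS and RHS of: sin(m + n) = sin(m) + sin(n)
LHS = sin(5 + 5) = sin(10) ≈ -0.544
RHS = sin(5) + sin(5) = 2·sin(5) ≈ -1.918

LHS ≠ RHS (they differ by about 1.374), so the equation does not hold here.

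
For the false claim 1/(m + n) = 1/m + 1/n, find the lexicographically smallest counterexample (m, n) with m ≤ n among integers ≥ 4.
(m, n) = (4, 4)

Substituting (4, 4) into the claim:
LHS = 1/(4 + 4) = 1/8
RHS = 1/4 + 1/4 = 1/2

Since LHS ≠ RHS, this pair disproves the claim, and no lexicographically smaller pair (m ≤ n, integers ≥ 4) does.

For instance (8, 10) is also a counterexample (LHS = 1/18, RHS = 9/40), but it's lexicographically larger.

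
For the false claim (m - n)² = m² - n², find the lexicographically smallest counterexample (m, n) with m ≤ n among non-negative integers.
Substituting (0, 1) into the claim:
LHS = (0 - 1)² = 1
RHS = 0² - 1² = -1

Since LHS ≠ RHS, this pair disproves the claim, and no lexicographically smaller pair (m ≤ n, non-negative integers) does.

For instance (4, 6) is also a counterexample (LHS = 4, RHS = -20), but it's lexicographically larger.

Answer: (m, n) = (0, 1)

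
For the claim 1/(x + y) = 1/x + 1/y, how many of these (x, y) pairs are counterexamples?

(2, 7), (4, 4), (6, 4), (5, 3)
Testing each pair:
(2, 7): LHS = 1/9, RHS = 9/14 → counterexample
(4, 4): LHS = 1/8, RHS = 1/2 → counterexample
(6, 4): LHS = 1/10, RHS = 5/12 → counterexample
(5, 3): LHS = 1/8, RHS = 8/15 → counterexample

That makes 4 counterexamples.

Answer: 4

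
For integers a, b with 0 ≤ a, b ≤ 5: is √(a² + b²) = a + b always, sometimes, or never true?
It holds at (a, b) = (0, 0) (both sides equal 0), but fails at (a, b) = (3, 4) (LHS = 5, RHS = 7).

Answer: Sometimes true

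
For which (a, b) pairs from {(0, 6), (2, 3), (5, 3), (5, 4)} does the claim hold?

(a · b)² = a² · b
(0, 6)

Testing each pair:
(0, 6): LHS = 0, RHS = 0 → holds
(2, 3): LHS = 36, RHS = 12 → fails
(5, 3): LHS = 225, RHS = 75 → fails
(5, 4): LHS = 400, RHS = 100 → fails

1 of 4 pairs satisfies the claim.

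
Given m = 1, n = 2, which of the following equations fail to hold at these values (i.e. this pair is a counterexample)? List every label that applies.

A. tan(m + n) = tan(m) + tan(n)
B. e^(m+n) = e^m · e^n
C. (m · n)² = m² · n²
Evaluating each claim at the given values:
A. LHS = tan(3) ≈ -0.1425, RHS = tan(2) + tan(1) ≈ -0.6276 → fails here (LHS ≠ RHS)
B. LHS = e^3 ≈ 20.09, RHS = e^3 ≈ 20.09 → holds here (LHS = RHS)
C. LHS = 4, RHS = 4 → holds here (LHS = RHS)

Answer: A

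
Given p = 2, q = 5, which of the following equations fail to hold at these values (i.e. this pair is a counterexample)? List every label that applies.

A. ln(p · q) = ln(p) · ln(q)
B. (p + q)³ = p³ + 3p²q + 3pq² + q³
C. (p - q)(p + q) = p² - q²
A

Evaluating each claim at the given values:
A. LHS = ln(10) ≈ 2.303, RHS = ln(2)·ln(5) ≈ 1.116 → fails here (LHS ≠ RHS)
B. LHS = 343, RHS = 343 → holds here (LHS = RHS)
C. LHS = -21, RHS = -21 → holds here (LHS = RHS)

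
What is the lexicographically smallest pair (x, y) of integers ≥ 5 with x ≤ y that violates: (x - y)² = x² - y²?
At (5, 5): both sides equal 0, so it holds there.

Substituting (5, 6) into the claim:
LHS = (5 - 6)² = 1
RHS = 5² - 6² = -11

Since LHS ≠ RHS, this pair disproves the claim, and no lexicographically smaller pair (x ≤ y, integers ≥ 5) does.

For instance (8, 12) is also a counterexample (LHS = 16, RHS = -80), but it's lexicographically larger.

Answer: (x, y) = (5, 6)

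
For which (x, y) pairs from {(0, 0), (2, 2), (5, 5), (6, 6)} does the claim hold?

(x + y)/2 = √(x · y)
All pairs

Testing each pair:
(0, 0): LHS = 0, RHS = 0 → holds
(2, 2): LHS = 2, RHS = 2 → holds
(5, 5): LHS = 5, RHS = 5 → holds
(6, 6): LHS = 6, RHS = 6 → holds

Every pair satisfies the claim.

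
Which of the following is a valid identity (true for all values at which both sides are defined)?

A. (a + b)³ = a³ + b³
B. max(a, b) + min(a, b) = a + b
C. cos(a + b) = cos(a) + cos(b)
B

A: fails at (6, 7) — LHS = 2197, RHS = 559.
B: holds — e.g. at (2, 4), both sides equal 6.
C: fails at (6, 7) — LHS = cos(13) ≈ 0.9074, RHS = cos(7) + cos(6) ≈ 1.714.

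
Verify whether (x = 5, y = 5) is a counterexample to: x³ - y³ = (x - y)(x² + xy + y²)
No

Substituting x = 5, y = 5:
LHS = 5³ - 5³ = 0
RHS = (5 - 5)(5² + 5·5 + 5²) = 0

The sides agree, so this pair does not disprove the claim.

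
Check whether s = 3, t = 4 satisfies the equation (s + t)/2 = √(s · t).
Substituting s = 3, t = 4:

LHS = (3 + 4)/2 = 7/2
RHS = √(3 · 4) = 2·√(3) ≈ 3.464

LHS ≠ RHS, so the equation does not hold at this point.

Answer: Fails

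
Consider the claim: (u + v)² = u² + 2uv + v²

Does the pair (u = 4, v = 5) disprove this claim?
No

Substituting u = 4, v = 5:
LHS = (4 + 5)² = 81
RHS = 4² + 2·4·5 + 5² = 81

The sides agree, so this pair does not disprove the claim.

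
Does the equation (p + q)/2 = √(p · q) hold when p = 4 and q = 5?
Fails

Substituting p = 4, q = 5:

LHS = (4 + 5)/2 = 9/2
RHS = √(4 · 5) = 2·√(5) ≈ 4.472

LHS ≠ RHS, so the equation does not hold at this point.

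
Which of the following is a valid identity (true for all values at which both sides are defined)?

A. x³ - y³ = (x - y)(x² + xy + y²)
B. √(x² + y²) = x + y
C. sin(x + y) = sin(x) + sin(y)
A

A: holds — e.g. at (2, 7), both sides equal -335.
B: fails at (1, 3) — LHS = √(10) ≈ 3.162, RHS = 4.
C: fails at (1, 4) — LHS = sin(5) ≈ -0.9589, RHS = sin(4) + sin(1) ≈ 0.08467.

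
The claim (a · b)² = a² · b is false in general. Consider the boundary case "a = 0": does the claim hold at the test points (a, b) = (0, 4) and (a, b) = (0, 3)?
Yes, holds at both test points

At (0, 4): LHS = 0, RHS = 0 → equal
At (0, 3): LHS = 0, RHS = 0 → equal

So the claim does hold at both of these boundary points, even though it is not an identity.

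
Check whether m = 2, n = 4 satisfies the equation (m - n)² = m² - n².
Substituting m = 2, n = 4:

LHS = (2 - 4)² = 4
RHS = 2² - 4² = -12

LHS ≠ RHS, so the equation does not hold at this point.

Answer: Fails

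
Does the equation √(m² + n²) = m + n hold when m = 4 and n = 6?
Substituting m = 4, n = 6:

LHS = √(4² + 6²) = 2·√(13) ≈ 7.211
RHS = 4 + 6 = 10

LHS ≠ RHS, so the equation does not hold at this point.

Answer: Fails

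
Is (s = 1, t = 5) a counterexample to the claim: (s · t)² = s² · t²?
Substituting s = 1, t = 5:
LHS = (1 · 5)² = 25
RHS = 1² · 5² = 25

The sides agree, so this pair does not disprove the claim.

Answer: No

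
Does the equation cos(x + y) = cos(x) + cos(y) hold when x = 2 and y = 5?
Substituting x = 2, y = 5:

LHS = cos(2 + 5) = cos(7) ≈ 0.7539
RHS = cos(2) + cos(5) ≈ -0.1325

LHS ≠ RHS, so the equation does not hold at this point.

Answer: Fails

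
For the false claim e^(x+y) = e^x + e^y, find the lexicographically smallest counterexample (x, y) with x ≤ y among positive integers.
(x, y) = (1, 1)

Substituting (1, 1) into the claim:
LHS = e^(1+1) = e^2 ≈ 7.389
RHS = e^1 + e^1 = 2·e ≈ 5.437

Since LHS ≠ RHS, this pair disproves the claim, and no lexicographically smaller pair (x ≤ y, positive integers) does.

For instance (1, 8) is also a counterexample (LHS = e^9 ≈ 8103, RHS = e + e^8 ≈ 2984), but it's lexicographically larger.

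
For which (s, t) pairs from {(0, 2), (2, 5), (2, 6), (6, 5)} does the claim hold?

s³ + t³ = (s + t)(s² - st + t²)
All pairs

Testing each pair:
(0, 2): LHS = 8, RHS = 8 → holds
(2, 5): LHS = 133, RHS = 133 → holds
(2, 6): LHS = 224, RHS = 224 → holds
(6, 5): LHS = 341, RHS = 341 → holds

Every pair satisfies the claim.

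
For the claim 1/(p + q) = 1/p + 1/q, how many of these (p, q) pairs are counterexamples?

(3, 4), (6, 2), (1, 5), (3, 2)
4

Testing each pair:
(3, 4): LHS = 1/7, RHS = 7/12 → counterexample
(6, 2): LHS = 1/8, RHS = 2/3 → counterexample
(1, 5): LHS = 1/6, RHS = 6/5 → counterexample
(3, 2): LHS = 1/5, RHS = 5/6 → counterexample

That makes 4 counterexamples.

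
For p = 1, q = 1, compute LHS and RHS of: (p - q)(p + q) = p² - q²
LHS = (1 - 1)(1 + 1) = 0
RHS = 1² - 1² = 0

LHS = RHS: the two sides agree.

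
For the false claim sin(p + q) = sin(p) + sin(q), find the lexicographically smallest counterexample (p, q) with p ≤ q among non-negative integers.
At (0, 1): both sides equal sin(1) ≈ 0.8415, so it holds there.

Substituting (1, 1) into the claim:
LHS = sin(1 + 1) = sin(2) ≈ 0.9093
RHS = sin(1) + sin(1) = 2·sin(1) ≈ 1.683

Since LHS ≠ RHS, this pair disproves the claim, and no lexicographically smaller pair (p ≤ q, non-negative integers) does.

For instance (1, 6) is also a counterexample (LHS = sin(7) ≈ 0.657, RHS = sin(6) + sin(1) ≈ 0.5621), but it's lexicographically larger.

Answer: (p, q) = (1, 1)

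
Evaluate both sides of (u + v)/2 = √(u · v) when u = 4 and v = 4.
LHS = (4 + 4)/2 = 4
RHS = √(4 · 4) = 4

LHS = RHS: the two sides agree.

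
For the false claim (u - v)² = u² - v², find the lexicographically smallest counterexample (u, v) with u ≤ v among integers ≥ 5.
(u, v) = (5, 6)

Substituting (5, 6) into the claim:
LHS = (5 - 6)² = 1
RHS = 5² - 6² = -11

Since LHS ≠ RHS, this pair disproves the claim, and no lexicographically smaller pair (u ≤ v, integers ≥ 5) does.

For instance (6, 10) is also a counterexample (LHS = 16, RHS = -64), but it's lexicographically larger.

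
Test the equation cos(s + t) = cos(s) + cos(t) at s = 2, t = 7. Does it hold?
Fails

Substituting s = 2, t = 7:

LHS = cos(2 + 7) = cos(9) ≈ -0.9111
RHS = cos(2) + cos(7) ≈ 0.3378

LHS ≠ RHS, so the equation does not hold at this point.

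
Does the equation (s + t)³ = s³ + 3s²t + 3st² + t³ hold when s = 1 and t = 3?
Holds

Substituting s = 1, t = 3:

LHS = (1 + 3)³ = 64
RHS = 1³ + 3·1²·3 + 3·1·3² + 3³ = 64

LHS = RHS, so the equation holds at this point.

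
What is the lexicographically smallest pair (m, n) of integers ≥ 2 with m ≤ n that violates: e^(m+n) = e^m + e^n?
Substituting (2, 2) into the claim:
LHS = e^(2+2) = e^4 ≈ 54.6
RHS = e^2 + e^2 = 2·e^2 ≈ 14.78

Since LHS ≠ RHS, this pair disproves the claim, and no lexicographically smaller pair (m ≤ n, integers ≥ 2) does.

For instance (3, 5) is also a counterexample (LHS = e^8 ≈ 2981, RHS = e^3 + e^5 ≈ 168.5), but it's lexicographically larger.

Answer: (m, n) = (2, 2)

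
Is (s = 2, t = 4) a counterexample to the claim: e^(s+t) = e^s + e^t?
Substituting s = 2, t = 4:
LHS = e^(2+4) = e^6 ≈ 403.4
RHS = e^2 + e^4 ≈ 61.99

Since LHS ≠ RHS, this pair disproves the claim.

Answer: Yes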